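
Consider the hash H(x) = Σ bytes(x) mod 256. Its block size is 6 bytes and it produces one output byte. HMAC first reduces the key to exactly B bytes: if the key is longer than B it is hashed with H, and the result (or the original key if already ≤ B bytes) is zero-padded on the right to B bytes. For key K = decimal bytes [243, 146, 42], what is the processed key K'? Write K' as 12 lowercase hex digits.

Key decimal bytes [243, 146, 42] = f3 92 2a is 3 bytes ≤ B = 6; zero-pad to 6 bytes: K' = f3 92 2a 00 00 00.

f3922a000000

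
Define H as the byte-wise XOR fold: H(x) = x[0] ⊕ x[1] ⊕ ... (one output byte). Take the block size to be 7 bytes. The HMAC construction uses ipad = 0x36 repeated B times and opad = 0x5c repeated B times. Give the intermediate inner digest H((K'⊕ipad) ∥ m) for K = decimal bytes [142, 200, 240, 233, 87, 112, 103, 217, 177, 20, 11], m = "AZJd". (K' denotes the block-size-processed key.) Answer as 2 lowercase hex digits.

Key decimal bytes [142, 200, 240, 233, 87, 112, 103, 217, 177, 20, 11] = 8e c8 f0 e9 57 70 67 d9 b1 14 0b is 11 bytes > B = 7, so hash it first: H(key) = 68, then zero-pad to 7 bytes: K' = 68 00 00 00 00 00 00.
K' ⊕ ipad = 5e 36 36 36 36 36 36.
Inner input = 5e 36 36 36 36 36 36 ∥ 41 5a 4a 64.
Inner hash: XOR 5e⊕36⊕36⊕36⊕36⊕36⊕36⊕41⊕5a⊕4a⊕64 = 6b.

6b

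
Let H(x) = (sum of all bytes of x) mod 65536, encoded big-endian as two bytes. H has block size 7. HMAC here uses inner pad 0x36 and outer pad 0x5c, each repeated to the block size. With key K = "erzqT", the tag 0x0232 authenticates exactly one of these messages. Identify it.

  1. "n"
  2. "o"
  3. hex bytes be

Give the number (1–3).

Key "erzqT" = 65 72 7a 71 54 is 5 bytes ≤ B = 7; zero-pad to 7 bytes: K' = 65 72 7a 71 54 00 00.
K' ⊕ ipad = 53 44 4c 47 62 36 36; K' ⊕ opad = 39 2e 26 2d 08 5c 5c.
m1: inner = H(53 44 4c 47 62 36 36 6e) = 02 66; tag = H(39 2e 26 2d 08 5c 5c 02 66) = 01e2
m2: inner = H(53 44 4c 47 62 36 36 6f) = 02 67; tag = H(39 2e 26 2d 08 5c 5c 02 67) = 01e3
m3: inner = H(53 44 4c 47 62 36 36 be) = 02 b6; tag = H(39 2e 26 2d 08 5c 5c 02 b6) = 0232 ← matches

3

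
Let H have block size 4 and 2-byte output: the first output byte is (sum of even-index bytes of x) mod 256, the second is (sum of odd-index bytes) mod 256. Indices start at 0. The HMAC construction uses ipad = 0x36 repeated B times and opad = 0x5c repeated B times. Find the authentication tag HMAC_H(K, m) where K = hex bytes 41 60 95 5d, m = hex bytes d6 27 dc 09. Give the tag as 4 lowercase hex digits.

b22e

Key hex bytes 41 60 95 5d is exactly B = 4 bytes: K' = 41 60 95 5d.
K' ⊕ ipad = 77 56 a3 6b.  K' ⊕ opad = 1d 3c c9 01.
Inner input = (K'⊕ipad) ∥ m = 77 56 a3 6b ∥ d6 27 dc 09.
Inner hash: even-index sum = 716 mod 256 = 204; odd-index sum = 241 mod 256 = 241 → cc f1.
Outer input = (K'⊕opad) ∥ inner = 1d 3c c9 01 ∥ cc f1.
Outer hash (tag): even-index sum = 434 mod 256 = 178; odd-index sum = 302 mod 256 = 46 → b2 2e.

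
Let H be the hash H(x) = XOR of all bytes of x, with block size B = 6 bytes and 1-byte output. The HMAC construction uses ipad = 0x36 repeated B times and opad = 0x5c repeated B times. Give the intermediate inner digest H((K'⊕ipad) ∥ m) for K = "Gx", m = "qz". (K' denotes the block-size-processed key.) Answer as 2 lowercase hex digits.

Key "Gx" = 47 78 is 2 bytes ≤ B = 6; zero-pad to 6 bytes: K' = 47 78 00 00 00 00.
K' ⊕ ipad = 71 4e 36 36 36 36.
Inner input = 71 4e 36 36 36 36 ∥ 71 7a.
Inner hash: XOR 71⊕4e⊕36⊕36⊕36⊕36⊕71⊕7a = 34.

34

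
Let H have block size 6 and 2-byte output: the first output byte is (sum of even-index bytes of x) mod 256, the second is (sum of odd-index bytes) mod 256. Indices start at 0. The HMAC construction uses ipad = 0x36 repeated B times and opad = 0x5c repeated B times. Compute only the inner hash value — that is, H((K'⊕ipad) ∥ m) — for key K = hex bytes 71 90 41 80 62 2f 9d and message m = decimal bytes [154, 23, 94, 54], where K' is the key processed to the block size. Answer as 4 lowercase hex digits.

Key hex bytes 71 90 41 80 62 2f 9d is 7 bytes > B = 6, so hash it first: H(key) = b1 3f, then zero-pad to 6 bytes: K' = b1 3f 00 00 00 00.
K' ⊕ ipad = 87 09 36 36 36 36.
Inner input = 87 09 36 36 36 36 ∥ 9a 17 5e 36.
Inner hash: even-index sum = 491 mod 256 = 235; odd-index sum = 194 mod 256 = 194 → eb c2.

ebc2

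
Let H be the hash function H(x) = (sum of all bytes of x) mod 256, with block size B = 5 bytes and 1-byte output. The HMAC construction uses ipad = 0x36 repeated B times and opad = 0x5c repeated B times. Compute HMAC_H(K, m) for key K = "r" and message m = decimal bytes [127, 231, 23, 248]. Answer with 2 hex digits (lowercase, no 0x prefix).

2f

Key "r" = 72 is 1 byte ≤ B = 5; zero-pad to 5 bytes: K' = 72 00 00 00 00.
K' ⊕ ipad = 44 36 36 36 36.  K' ⊕ opad = 2e 5c 5c 5c 5c.
Inner input = (K'⊕ipad) ∥ m = 44 36 36 36 36 ∥ 7f e7 17 f8.
Inner hash: sum = 68+54+54+54+54+127+231+23+248 = 913; mod 256 = 145 → 91.
Outer input = (K'⊕opad) ∥ inner = 2e 5c 5c 5c 5c ∥ 91.
Outer hash (tag): sum = 46+92+92+92+92+145 = 559; mod 256 = 47 → 2f.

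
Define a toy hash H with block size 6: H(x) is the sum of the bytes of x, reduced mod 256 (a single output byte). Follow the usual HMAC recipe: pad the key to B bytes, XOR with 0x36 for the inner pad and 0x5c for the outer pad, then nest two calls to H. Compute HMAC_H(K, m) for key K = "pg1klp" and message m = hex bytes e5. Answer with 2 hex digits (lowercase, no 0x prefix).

Key "pg1klp" = 70 67 31 6b 6c 70 is exactly B = 6 bytes: K' = 70 67 31 6b 6c 70.
K' ⊕ ipad = 46 51 07 5d 5a 46.  K' ⊕ opad = 2c 3b 6d 37 30 2c.
Inner input = (K'⊕ipad) ∥ m = 46 51 07 5d 5a 46 ∥ e5.
Inner hash: sum = 70+81+7+93+90+70+229 = 640; mod 256 = 128 → 80.
Outer input = (K'⊕opad) ∥ inner = 2c 3b 6d 37 30 2c ∥ 80.
Outer hash (tag): sum = 44+59+109+55+48+44+128 = 487; mod 256 = 231 → e7.

e7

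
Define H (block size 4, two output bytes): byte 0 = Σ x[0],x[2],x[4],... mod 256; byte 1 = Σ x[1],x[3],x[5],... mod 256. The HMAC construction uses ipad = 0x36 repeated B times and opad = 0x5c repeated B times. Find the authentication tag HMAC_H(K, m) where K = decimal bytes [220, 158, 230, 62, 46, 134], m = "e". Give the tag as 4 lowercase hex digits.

Key decimal bytes [220, 158, 230, 62, 46, 134] = dc 9e e6 3e 2e 86 is 6 bytes > B = 4, so hash it first: H(key) = f0 62, then zero-pad to 4 bytes: K' = f0 62 00 00.
K' ⊕ ipad = c6 54 36 36.  K' ⊕ opad = ac 3e 5c 5c.
Inner input = (K'⊕ipad) ∥ m = c6 54 36 36 ∥ 65.
Inner hash: even-index sum = 353 mod 256 = 97; odd-index sum = 138 mod 256 = 138 → 61 8a.
Outer input = (K'⊕opad) ∥ inner = ac 3e 5c 5c ∥ 61 8a.
Outer hash (tag): even-index sum = 361 mod 256 = 105; odd-index sum = 292 mod 256 = 36 → 69 24.

6924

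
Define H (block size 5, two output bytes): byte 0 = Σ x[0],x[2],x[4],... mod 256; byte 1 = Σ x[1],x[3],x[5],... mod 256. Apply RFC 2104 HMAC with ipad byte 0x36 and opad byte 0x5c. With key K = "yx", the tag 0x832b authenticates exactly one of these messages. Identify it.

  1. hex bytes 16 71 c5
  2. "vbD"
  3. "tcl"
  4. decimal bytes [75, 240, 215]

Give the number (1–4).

Key "yx" = 79 78 is 2 bytes ≤ B = 5; zero-pad to 5 bytes: K' = 79 78 00 00 00.
K' ⊕ ipad = 4f 4e 36 36 36; K' ⊕ opad = 25 24 5c 5c 5c.
m1: inner = H(4f 4e 36 36 36 16 71 c5) = 2c 5f; tag = H(25 24 5c 5c 5c 2c 5f) = 3cac
m2: inner = H(4f 4e 36 36 36 76 62 44) = 1d 3e; tag = H(25 24 5c 5c 5c 1d 3e) = 1b9d
m3: inner = H(4f 4e 36 36 36 74 63 6c) = 1e 64; tag = H(25 24 5c 5c 5c 1e 64) = 419e
m4: inner = H(4f 4e 36 36 36 4b f0 d7) = ab a6; tag = H(25 24 5c 5c 5c ab a6) = 832b ← matches

4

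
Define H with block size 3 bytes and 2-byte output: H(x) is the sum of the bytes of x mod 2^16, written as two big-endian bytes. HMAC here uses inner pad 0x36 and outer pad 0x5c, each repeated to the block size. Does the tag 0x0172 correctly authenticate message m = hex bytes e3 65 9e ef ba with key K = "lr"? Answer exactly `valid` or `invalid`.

invalid

Key "lr" = 6c 72 is 2 bytes ≤ B = 3; zero-pad to 3 bytes: K' = 6c 72 00.
K' ⊕ ipad = 5a 44 36; K' ⊕ opad = 30 2e 5c.
Inner hash: sum = 90+68+54+227+101+158+239+186 = 1123 → 04 63.
Outer hash (recomputed tag): sum = 48+46+92+4+99 = 289 → 01 21.
Recomputed tag = 0121; claimed = 0172 → mismatch.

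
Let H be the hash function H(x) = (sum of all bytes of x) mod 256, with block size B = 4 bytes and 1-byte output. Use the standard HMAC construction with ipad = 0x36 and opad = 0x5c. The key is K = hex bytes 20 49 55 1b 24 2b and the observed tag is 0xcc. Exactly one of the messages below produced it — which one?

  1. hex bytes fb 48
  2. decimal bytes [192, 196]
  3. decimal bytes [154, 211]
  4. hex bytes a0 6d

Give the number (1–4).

2

Key hex bytes 20 49 55 1b 24 2b is 6 bytes > B = 4, so hash it first: H(key) = 28, then zero-pad to 4 bytes: K' = 28 00 00 00.
K' ⊕ ipad = 1e 36 36 36; K' ⊕ opad = 74 5c 5c 5c.
m1: inner = H(1e 36 36 36 fb 48) = 03; tag = H(74 5c 5c 5c 03) = 8b
m2: inner = H(1e 36 36 36 c0 c4) = 44; tag = H(74 5c 5c 5c 44) = cc ← matches
m3: inner = H(1e 36 36 36 9a d3) = 2d; tag = H(74 5c 5c 5c 2d) = b5
m4: inner = H(1e 36 36 36 a0 6d) = cd; tag = H(74 5c 5c 5c cd) = 55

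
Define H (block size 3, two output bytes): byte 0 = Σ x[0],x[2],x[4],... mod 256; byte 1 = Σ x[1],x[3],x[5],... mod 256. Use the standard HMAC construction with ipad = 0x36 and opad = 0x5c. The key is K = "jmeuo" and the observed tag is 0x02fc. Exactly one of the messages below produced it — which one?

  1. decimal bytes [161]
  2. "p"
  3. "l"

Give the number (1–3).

Key "jmeuo" = 6a 6d 65 75 6f is 5 bytes > B = 3, so hash it first: H(key) = 3e e2, then zero-pad to 3 bytes: K' = 3e e2 00.
K' ⊕ ipad = 08 d4 36; K' ⊕ opad = 62 be 5c.
m1: inner = H(08 d4 36 a1) = 3e 75; tag = H(62 be 5c 3e 75) = 33fc
m2: inner = H(08 d4 36 70) = 3e 44; tag = H(62 be 5c 3e 44) = 02fc ← matches
m3: inner = H(08 d4 36 6c) = 3e 40; tag = H(62 be 5c 3e 40) = fefc

2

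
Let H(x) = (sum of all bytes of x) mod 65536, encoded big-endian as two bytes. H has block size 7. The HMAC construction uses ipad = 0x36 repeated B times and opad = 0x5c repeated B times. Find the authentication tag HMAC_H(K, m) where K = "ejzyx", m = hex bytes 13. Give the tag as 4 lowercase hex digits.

Key "ejzyx" = 65 6a 7a 79 78 is 5 bytes ≤ B = 7; zero-pad to 7 bytes: K' = 65 6a 7a 79 78 00 00.
K' ⊕ ipad = 53 5c 4c 4f 4e 36 36.  K' ⊕ opad = 39 36 26 25 24 5c 5c.
Inner input = (K'⊕ipad) ∥ m = 53 5c 4c 4f 4e 36 36 ∥ 13.
Inner hash: sum = 83+92+76+79+78+54+54+19 = 535 → 02 17.
Outer input = (K'⊕opad) ∥ inner = 39 36 26 25 24 5c 5c ∥ 02 17.
Outer hash (tag): sum = 57+54+38+37+36+92+92+2+23 = 431 → 01 af.

01af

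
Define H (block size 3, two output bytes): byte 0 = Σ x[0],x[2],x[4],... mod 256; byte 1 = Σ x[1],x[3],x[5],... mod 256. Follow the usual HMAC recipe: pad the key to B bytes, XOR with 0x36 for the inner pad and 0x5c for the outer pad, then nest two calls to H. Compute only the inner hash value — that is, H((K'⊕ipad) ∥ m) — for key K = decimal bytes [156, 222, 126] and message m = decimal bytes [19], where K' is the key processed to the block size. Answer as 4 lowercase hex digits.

f2fb

Key decimal bytes [156, 222, 126] = 9c de 7e is exactly B = 3 bytes: K' = 9c de 7e.
K' ⊕ ipad = aa e8 48.
Inner input = aa e8 48 ∥ 13.
Inner hash: even-index sum = 242 mod 256 = 242; odd-index sum = 251 mod 256 = 251 → f2 fb.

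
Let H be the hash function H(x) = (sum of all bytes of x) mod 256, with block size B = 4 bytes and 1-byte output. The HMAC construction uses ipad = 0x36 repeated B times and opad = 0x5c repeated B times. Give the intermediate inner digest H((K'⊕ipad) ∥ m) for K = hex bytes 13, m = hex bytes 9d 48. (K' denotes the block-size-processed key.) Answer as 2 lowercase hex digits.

Key hex bytes 13 is 1 byte ≤ B = 4; zero-pad to 4 bytes: K' = 13 00 00 00.
K' ⊕ ipad = 25 36 36 36.
Inner input = 25 36 36 36 ∥ 9d 48.
Inner hash: sum = 37+54+54+54+157+72 = 428; mod 256 = 172 → ac.

ac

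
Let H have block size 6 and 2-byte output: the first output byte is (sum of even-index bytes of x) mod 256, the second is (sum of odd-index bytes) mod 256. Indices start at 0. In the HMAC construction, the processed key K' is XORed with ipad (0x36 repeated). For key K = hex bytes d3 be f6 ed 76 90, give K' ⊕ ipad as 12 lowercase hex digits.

e588c0db40a6

Key hex bytes d3 be f6 ed 76 90 is exactly B = 6 bytes: K' = d3 be f6 ed 76 90.
XOR each byte with 0x36: d3⊕36=e5, be⊕36=88, f6⊕36=c0, ed⊕36=db, 76⊕36=40, 90⊕36=a6.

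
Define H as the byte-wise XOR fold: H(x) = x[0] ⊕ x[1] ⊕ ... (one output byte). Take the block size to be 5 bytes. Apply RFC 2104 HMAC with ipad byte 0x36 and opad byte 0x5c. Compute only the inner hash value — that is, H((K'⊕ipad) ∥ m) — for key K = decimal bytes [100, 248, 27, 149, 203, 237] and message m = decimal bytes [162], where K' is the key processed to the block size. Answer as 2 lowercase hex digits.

a0

Key decimal bytes [100, 248, 27, 149, 203, 237] = 64 f8 1b 95 cb ed is 6 bytes > B = 5, so hash it first: H(key) = 34, then zero-pad to 5 bytes: K' = 34 00 00 00 00.
K' ⊕ ipad = 02 36 36 36 36.
Inner input = 02 36 36 36 36 ∥ a2.
Inner hash: XOR 02⊕36⊕36⊕36⊕36⊕a2 = a0.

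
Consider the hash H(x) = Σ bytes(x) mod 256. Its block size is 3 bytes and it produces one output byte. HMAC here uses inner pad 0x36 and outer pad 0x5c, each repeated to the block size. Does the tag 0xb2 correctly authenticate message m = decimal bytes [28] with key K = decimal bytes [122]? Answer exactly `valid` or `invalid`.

Key decimal bytes [122] = 7a is 1 byte ≤ B = 3; zero-pad to 3 bytes: K' = 7a 00 00.
K' ⊕ ipad = 4c 36 36; K' ⊕ opad = 26 5c 5c.
Inner hash: sum = 76+54+54+28 = 212 → d4.
Outer hash (recomputed tag): sum = 38+92+92+212 = 434; mod 256 = 178 → b2.
Recomputed tag = b2; claimed = b2 → match.

valid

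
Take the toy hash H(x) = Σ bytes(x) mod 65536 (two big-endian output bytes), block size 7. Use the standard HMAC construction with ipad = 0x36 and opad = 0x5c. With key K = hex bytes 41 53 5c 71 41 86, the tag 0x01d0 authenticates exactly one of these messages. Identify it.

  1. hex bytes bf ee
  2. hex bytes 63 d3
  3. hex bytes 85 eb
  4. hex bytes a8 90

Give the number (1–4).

Key hex bytes 41 53 5c 71 41 86 is 6 bytes ≤ B = 7; zero-pad to 7 bytes: K' = 41 53 5c 71 41 86 00.
K' ⊕ ipad = 77 65 6a 47 77 b0 36; K' ⊕ opad = 1d 0f 00 2d 1d da 5c.
m1: inner = H(77 65 6a 47 77 b0 36 bf ee) = 04 97; tag = H(1d 0f 00 2d 1d da 5c 04 97) = 0247
m2: inner = H(77 65 6a 47 77 b0 36 63 d3) = 04 20; tag = H(1d 0f 00 2d 1d da 5c 04 20) = 01d0 ← matches
m3: inner = H(77 65 6a 47 77 b0 36 85 eb) = 04 5a; tag = H(1d 0f 00 2d 1d da 5c 04 5a) = 020a
m4: inner = H(77 65 6a 47 77 b0 36 a8 90) = 04 22; tag = H(1d 0f 00 2d 1d da 5c 04 22) = 01d2

2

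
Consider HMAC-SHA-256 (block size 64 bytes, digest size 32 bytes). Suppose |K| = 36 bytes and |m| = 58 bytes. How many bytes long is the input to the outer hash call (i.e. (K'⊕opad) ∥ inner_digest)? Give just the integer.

96

Key is 36 ≤ 64 bytes, zero-padded: |K'| = 64.
Outer input = (K'⊕opad) ∥ H(inner) → 64 + 32 = 96 bytes.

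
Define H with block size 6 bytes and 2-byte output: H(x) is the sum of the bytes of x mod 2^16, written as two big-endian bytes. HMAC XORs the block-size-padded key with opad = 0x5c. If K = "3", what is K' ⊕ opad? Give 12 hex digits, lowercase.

Key "3" = 33 is 1 byte ≤ B = 6; zero-pad to 6 bytes: K' = 33 00 00 00 00 00.
XOR each byte with 0x5c: 33⊕5c=6f, 00⊕5c=5c, 00⊕5c=5c, 00⊕5c=5c, 00⊕5c=5c, 00⊕5c=5c.

6f5c5c5c5c5c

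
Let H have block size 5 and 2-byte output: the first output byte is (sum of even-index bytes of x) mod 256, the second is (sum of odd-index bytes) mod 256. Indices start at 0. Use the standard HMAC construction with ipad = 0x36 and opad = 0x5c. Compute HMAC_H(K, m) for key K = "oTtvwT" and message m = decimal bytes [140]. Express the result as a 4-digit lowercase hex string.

Key "oTtvwT" = 6f 54 74 76 77 54 is 6 bytes > B = 5, so hash it first: H(key) = 5a 1e, then zero-pad to 5 bytes: K' = 5a 1e 00 00 00.
K' ⊕ ipad = 6c 28 36 36 36.  K' ⊕ opad = 06 42 5c 5c 5c.
Inner input = (K'⊕ipad) ∥ m = 6c 28 36 36 36 ∥ 8c.
Inner hash: even-index sum = 216 mod 256 = 216; odd-index sum = 234 mod 256 = 234 → d8 ea.
Outer input = (K'⊕opad) ∥ inner = 06 42 5c 5c 5c ∥ d8 ea.
Outer hash (tag): even-index sum = 424 mod 256 = 168; odd-index sum = 374 mod 256 = 118 → a8 76.

a876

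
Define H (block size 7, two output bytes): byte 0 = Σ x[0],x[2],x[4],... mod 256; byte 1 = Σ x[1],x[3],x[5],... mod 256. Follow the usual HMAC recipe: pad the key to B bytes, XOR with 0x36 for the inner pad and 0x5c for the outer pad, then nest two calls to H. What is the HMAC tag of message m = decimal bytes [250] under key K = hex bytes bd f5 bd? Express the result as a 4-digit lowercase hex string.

a3e3

Key hex bytes bd f5 bd is 3 bytes ≤ B = 7; zero-pad to 7 bytes: K' = bd f5 bd 00 00 00 00.
K' ⊕ ipad = 8b c3 8b 36 36 36 36.  K' ⊕ opad = e1 a9 e1 5c 5c 5c 5c.
Inner input = (K'⊕ipad) ∥ m = 8b c3 8b 36 36 36 36 ∥ fa.
Inner hash: even-index sum = 386 mod 256 = 130; odd-index sum = 553 mod 256 = 41 → 82 29.
Outer input = (K'⊕opad) ∥ inner = e1 a9 e1 5c 5c 5c 5c ∥ 82 29.
Outer hash (tag): even-index sum = 675 mod 256 = 163; odd-index sum = 483 mod 256 = 227 → a3 e3.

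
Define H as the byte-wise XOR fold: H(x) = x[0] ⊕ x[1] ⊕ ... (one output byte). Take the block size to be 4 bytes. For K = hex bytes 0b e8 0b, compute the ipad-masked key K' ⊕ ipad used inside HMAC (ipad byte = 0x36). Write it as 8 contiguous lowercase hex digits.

3dde3d36

Key hex bytes 0b e8 0b is 3 bytes ≤ B = 4; zero-pad to 4 bytes: K' = 0b e8 0b 00.
XOR each byte with 0x36: 0b⊕36=3d, e8⊕36=de, 0b⊕36=3d, 00⊕36=36.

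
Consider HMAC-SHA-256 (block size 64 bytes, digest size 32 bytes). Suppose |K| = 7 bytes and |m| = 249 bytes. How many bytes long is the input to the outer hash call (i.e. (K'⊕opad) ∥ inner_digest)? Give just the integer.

96

Key is 7 ≤ 64 bytes, zero-padded: |K'| = 64.
Outer input = (K'⊕opad) ∥ H(inner) → 64 + 32 = 96 bytes.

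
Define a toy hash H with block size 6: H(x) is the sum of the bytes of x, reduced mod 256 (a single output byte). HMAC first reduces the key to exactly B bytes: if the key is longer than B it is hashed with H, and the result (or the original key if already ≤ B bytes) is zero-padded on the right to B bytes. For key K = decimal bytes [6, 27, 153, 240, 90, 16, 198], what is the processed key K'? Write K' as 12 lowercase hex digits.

da0000000000

|K| = 7 > B = 6, so first hash the key.
H(K): sum = 6+27+153+240+90+16+198 = 730; mod 256 = 218 → da.
Zero-pad H(K) = da to 6 bytes: K' = da 00 00 00 00 00.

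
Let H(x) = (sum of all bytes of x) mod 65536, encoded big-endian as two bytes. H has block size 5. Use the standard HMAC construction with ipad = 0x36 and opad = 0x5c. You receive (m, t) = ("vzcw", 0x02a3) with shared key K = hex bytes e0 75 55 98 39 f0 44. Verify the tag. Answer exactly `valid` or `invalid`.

Key hex bytes e0 75 55 98 39 f0 44 is 7 bytes > B = 5, so hash it first: H(key) = 03 af, then zero-pad to 5 bytes: K' = 03 af 00 00 00.
K' ⊕ ipad = 35 99 36 36 36; K' ⊕ opad = 5f f3 5c 5c 5c.
Inner hash: sum = 53+153+54+54+54+118+122+99+119 = 826 → 03 3a.
Outer hash (recomputed tag): sum = 95+243+92+92+92+3+58 = 675 → 02 a3.
Recomputed tag = 02a3; claimed = 02a3 → match.

valid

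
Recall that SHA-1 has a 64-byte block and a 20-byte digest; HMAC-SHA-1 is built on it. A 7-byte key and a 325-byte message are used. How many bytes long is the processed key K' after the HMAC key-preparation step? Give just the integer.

Key is 7 ≤ 64 bytes, zero-padded: |K'| = 64.

64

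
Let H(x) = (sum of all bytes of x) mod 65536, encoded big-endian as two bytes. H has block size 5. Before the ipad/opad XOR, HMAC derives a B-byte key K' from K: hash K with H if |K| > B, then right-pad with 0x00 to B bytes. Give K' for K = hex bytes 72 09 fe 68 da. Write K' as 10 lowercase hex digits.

Key hex bytes 72 09 fe 68 da is exactly B = 5 bytes: K' = 72 09 fe 68 da.

7209fe68da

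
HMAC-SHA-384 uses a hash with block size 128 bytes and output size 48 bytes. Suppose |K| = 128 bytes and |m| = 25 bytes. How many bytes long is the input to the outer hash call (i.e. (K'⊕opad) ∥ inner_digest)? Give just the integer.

176

Key is 128 ≤ 128 bytes, zero-padded: |K'| = 128.
Outer input = (K'⊕opad) ∥ H(inner) → 128 + 48 = 176 bytes.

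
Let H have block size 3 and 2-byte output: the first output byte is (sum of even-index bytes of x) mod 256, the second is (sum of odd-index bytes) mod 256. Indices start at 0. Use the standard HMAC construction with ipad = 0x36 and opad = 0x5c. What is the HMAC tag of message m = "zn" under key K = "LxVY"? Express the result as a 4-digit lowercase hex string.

bbc5

Key "LxVY" = 4c 78 56 59 is 4 bytes > B = 3, so hash it first: H(key) = a2 d1, then zero-pad to 3 bytes: K' = a2 d1 00.
K' ⊕ ipad = 94 e7 36.  K' ⊕ opad = fe 8d 5c.
Inner input = (K'⊕ipad) ∥ m = 94 e7 36 ∥ 7a 6e.
Inner hash: even-index sum = 312 mod 256 = 56; odd-index sum = 353 mod 256 = 97 → 38 61.
Outer input = (K'⊕opad) ∥ inner = fe 8d 5c ∥ 38 61.
Outer hash (tag): even-index sum = 443 mod 256 = 187; odd-index sum = 197 mod 256 = 197 → bb c5.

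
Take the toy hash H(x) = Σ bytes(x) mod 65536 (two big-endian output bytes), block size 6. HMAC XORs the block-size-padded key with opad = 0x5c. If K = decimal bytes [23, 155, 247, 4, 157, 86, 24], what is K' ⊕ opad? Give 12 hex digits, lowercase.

5ee45c5c5c5c

Key decimal bytes [23, 155, 247, 4, 157, 86, 24] = 17 9b f7 04 9d 56 18 is 7 bytes > B = 6, so hash it first: H(key) = 02 b8, then zero-pad to 6 bytes: K' = 02 b8 00 00 00 00.
XOR each byte with 0x5c: 02⊕5c=5e, b8⊕5c=e4, 00⊕5c=5c, 00⊕5c=5c, 00⊕5c=5c, 00⊕5c=5c.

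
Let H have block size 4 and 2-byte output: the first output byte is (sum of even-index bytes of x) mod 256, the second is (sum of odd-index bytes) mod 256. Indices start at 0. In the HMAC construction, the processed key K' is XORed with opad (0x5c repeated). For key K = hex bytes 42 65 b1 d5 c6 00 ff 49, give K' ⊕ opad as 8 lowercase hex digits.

e4df5c5c

Key hex bytes 42 65 b1 d5 c6 00 ff 49 is 8 bytes > B = 4, so hash it first: H(key) = b8 83, then zero-pad to 4 bytes: K' = b8 83 00 00.
XOR each byte with 0x5c: b8⊕5c=e4, 83⊕5c=df, 00⊕5c=5c, 00⊕5c=5c.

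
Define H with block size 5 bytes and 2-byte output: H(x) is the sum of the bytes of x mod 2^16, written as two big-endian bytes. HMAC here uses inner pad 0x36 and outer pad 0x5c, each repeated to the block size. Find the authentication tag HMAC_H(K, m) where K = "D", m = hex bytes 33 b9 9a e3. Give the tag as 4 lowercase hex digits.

Key "D" = 44 is 1 byte ≤ B = 5; zero-pad to 5 bytes: K' = 44 00 00 00 00.
K' ⊕ ipad = 72 36 36 36 36.  K' ⊕ opad = 18 5c 5c 5c 5c.
Inner input = (K'⊕ipad) ∥ m = 72 36 36 36 36 ∥ 33 b9 9a e3.
Inner hash: sum = 114+54+54+54+54+51+185+154+227 = 947 → 03 b3.
Outer input = (K'⊕opad) ∥ inner = 18 5c 5c 5c 5c ∥ 03 b3.
Outer hash (tag): sum = 24+92+92+92+92+3+179 = 574 → 02 3e.

023e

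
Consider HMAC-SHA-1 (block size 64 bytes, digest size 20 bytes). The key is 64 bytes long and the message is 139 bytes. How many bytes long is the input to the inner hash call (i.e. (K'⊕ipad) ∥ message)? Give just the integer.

Key is 64 ≤ 64 bytes, zero-padded: |K'| = 64.
Inner input = (K'⊕ipad) ∥ m → 64 + 139 = 203 bytes.

203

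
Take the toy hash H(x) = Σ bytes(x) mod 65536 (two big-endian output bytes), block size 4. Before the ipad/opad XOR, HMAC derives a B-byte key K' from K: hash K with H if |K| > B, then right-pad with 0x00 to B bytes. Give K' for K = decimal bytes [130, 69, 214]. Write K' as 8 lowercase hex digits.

Key decimal bytes [130, 69, 214] = 82 45 d6 is 3 bytes ≤ B = 4; zero-pad to 4 bytes: K' = 82 45 d6 00.

8245d600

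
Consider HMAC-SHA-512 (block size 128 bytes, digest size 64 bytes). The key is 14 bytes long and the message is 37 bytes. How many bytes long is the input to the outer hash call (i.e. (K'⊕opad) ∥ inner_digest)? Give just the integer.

192

Key is 14 ≤ 128 bytes, zero-padded: |K'| = 128.
Outer input = (K'⊕opad) ∥ H(inner) → 128 + 64 = 192 bytes.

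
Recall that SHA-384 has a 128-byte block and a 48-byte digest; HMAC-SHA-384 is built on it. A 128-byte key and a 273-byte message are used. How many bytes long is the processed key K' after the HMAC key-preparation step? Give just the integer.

Key is 128 ≤ 128 bytes, zero-padded: |K'| = 128.

128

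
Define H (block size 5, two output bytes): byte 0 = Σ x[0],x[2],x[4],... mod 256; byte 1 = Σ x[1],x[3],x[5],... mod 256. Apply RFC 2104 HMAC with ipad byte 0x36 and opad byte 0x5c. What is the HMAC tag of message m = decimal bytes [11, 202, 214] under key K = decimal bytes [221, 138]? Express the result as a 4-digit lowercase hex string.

0c53

Key decimal bytes [221, 138] = dd 8a is 2 bytes ≤ B = 5; zero-pad to 5 bytes: K' = dd 8a 00 00 00.
K' ⊕ ipad = eb bc 36 36 36.  K' ⊕ opad = 81 d6 5c 5c 5c.
Inner input = (K'⊕ipad) ∥ m = eb bc 36 36 36 ∥ 0b ca d6.
Inner hash: even-index sum = 545 mod 256 = 33; odd-index sum = 467 mod 256 = 211 → 21 d3.
Outer input = (K'⊕opad) ∥ inner = 81 d6 5c 5c 5c ∥ 21 d3.
Outer hash (tag): even-index sum = 524 mod 256 = 12; odd-index sum = 339 mod 256 = 83 → 0c 53.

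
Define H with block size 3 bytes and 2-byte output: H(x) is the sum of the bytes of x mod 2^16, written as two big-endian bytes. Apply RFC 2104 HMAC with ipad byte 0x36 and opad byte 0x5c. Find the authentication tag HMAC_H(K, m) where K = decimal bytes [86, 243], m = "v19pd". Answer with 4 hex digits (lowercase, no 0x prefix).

Key decimal bytes [86, 243] = 56 f3 is 2 bytes ≤ B = 3; zero-pad to 3 bytes: K' = 56 f3 00.
K' ⊕ ipad = 60 c5 36.  K' ⊕ opad = 0a af 5c.
Inner input = (K'⊕ipad) ∥ m = 60 c5 36 ∥ 76 31 39 70 64.
Inner hash: sum = 96+197+54+118+49+57+112+100 = 783 → 03 0f.
Outer input = (K'⊕opad) ∥ inner = 0a af 5c ∥ 03 0f.
Outer hash (tag): sum = 10+175+92+3+15 = 295 → 01 27.

0127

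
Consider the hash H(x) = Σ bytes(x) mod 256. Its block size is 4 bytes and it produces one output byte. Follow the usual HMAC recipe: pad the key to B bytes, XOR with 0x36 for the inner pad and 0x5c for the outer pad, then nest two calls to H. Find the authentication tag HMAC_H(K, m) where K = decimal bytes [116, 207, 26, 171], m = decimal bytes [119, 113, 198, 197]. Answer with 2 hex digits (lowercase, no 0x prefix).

Key decimal bytes [116, 207, 26, 171] = 74 cf 1a ab is exactly B = 4 bytes: K' = 74 cf 1a ab.
K' ⊕ ipad = 42 f9 2c 9d.  K' ⊕ opad = 28 93 46 f7.
Inner input = (K'⊕ipad) ∥ m = 42 f9 2c 9d ∥ 77 71 c6 c5.
Inner hash: sum = 66+249+44+157+119+113+198+197 = 1143; mod 256 = 119 → 77.
Outer input = (K'⊕opad) ∥ inner = 28 93 46 f7 ∥ 77.
Outer hash (tag): sum = 40+147+70+247+119 = 623; mod 256 = 111 → 6f.

6f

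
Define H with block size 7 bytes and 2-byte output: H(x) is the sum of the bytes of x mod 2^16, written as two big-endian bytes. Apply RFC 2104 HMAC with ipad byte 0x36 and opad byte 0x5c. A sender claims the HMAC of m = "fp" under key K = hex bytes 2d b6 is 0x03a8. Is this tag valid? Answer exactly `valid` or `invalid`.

valid

Key hex bytes 2d b6 is 2 bytes ≤ B = 7; zero-pad to 7 bytes: K' = 2d b6 00 00 00 00 00.
K' ⊕ ipad = 1b 80 36 36 36 36 36; K' ⊕ opad = 71 ea 5c 5c 5c 5c 5c.
Inner hash: sum = 27+128+54+54+54+54+54+102+112 = 639 → 02 7f.
Outer hash (recomputed tag): sum = 113+234+92+92+92+92+92+2+127 = 936 → 03 a8.
Recomputed tag = 03a8; claimed = 03a8 → match.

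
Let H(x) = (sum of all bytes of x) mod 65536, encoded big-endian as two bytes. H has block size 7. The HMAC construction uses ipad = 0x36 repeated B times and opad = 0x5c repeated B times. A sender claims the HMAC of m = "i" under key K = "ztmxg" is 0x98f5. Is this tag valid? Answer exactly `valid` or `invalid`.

Key "ztmxg" = 7a 74 6d 78 67 is 5 bytes ≤ B = 7; zero-pad to 7 bytes: K' = 7a 74 6d 78 67 00 00.
K' ⊕ ipad = 4c 42 5b 4e 51 36 36; K' ⊕ opad = 26 28 31 24 3b 5c 5c.
Inner hash: sum = 76+66+91+78+81+54+54+105 = 605 → 02 5d.
Outer hash (recomputed tag): sum = 38+40+49+36+59+92+92+2+93 = 501 → 01 f5.
Recomputed tag = 01f5; claimed = 98f5 → mismatch.

invalid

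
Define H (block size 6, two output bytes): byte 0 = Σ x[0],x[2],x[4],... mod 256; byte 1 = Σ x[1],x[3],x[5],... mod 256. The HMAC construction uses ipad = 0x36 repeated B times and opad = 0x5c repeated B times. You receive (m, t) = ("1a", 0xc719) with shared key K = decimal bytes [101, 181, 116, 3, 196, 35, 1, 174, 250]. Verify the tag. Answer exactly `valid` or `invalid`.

valid

Key decimal bytes [101, 181, 116, 3, 196, 35, 1, 174, 250] = 65 b5 74 03 c4 23 01 ae fa is 9 bytes > B = 6, so hash it first: H(key) = 98 89, then zero-pad to 6 bytes: K' = 98 89 00 00 00 00.
K' ⊕ ipad = ae bf 36 36 36 36; K' ⊕ opad = c4 d5 5c 5c 5c 5c.
Inner hash: even-index sum = 331 mod 256 = 75; odd-index sum = 396 mod 256 = 140 → 4b 8c.
Outer hash (recomputed tag): even-index sum = 455 mod 256 = 199; odd-index sum = 537 mod 256 = 25 → c7 19.
Recomputed tag = c719; claimed = c719 → match.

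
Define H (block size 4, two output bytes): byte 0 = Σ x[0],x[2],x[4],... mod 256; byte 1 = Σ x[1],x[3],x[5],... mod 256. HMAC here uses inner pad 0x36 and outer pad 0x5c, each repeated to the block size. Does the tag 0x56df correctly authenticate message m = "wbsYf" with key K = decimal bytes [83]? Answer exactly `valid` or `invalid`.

Key decimal bytes [83] = 53 is 1 byte ≤ B = 4; zero-pad to 4 bytes: K' = 53 00 00 00.
K' ⊕ ipad = 65 36 36 36; K' ⊕ opad = 0f 5c 5c 5c.
Inner hash: even-index sum = 491 mod 256 = 235; odd-index sum = 295 mod 256 = 39 → eb 27.
Outer hash (recomputed tag): even-index sum = 342 mod 256 = 86; odd-index sum = 223 mod 256 = 223 → 56 df.
Recomputed tag = 56df; claimed = 56df → match.

valid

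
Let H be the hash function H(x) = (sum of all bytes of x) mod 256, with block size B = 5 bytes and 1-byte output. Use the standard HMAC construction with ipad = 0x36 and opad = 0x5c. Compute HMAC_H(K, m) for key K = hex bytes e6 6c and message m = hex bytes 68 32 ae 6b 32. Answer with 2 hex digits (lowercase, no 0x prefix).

af

Key hex bytes e6 6c is 2 bytes ≤ B = 5; zero-pad to 5 bytes: K' = e6 6c 00 00 00.
K' ⊕ ipad = d0 5a 36 36 36.  K' ⊕ opad = ba 30 5c 5c 5c.
Inner input = (K'⊕ipad) ∥ m = d0 5a 36 36 36 ∥ 68 32 ae 6b 32.
Inner hash: sum = 208+90+54+54+54+104+50+174+107+50 = 945; mod 256 = 177 → b1.
Outer input = (K'⊕opad) ∥ inner = ba 30 5c 5c 5c ∥ b1.
Outer hash (tag): sum = 186+48+92+92+92+177 = 687; mod 256 = 175 → af.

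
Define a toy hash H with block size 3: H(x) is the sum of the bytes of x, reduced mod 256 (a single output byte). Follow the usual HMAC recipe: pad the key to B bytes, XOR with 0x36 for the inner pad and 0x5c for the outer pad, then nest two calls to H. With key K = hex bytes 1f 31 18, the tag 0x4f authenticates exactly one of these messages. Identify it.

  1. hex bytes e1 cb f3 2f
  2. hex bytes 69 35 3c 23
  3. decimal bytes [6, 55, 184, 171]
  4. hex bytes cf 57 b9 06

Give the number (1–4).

Key hex bytes 1f 31 18 is exactly B = 3 bytes: K' = 1f 31 18.
K' ⊕ ipad = 29 07 2e; K' ⊕ opad = 43 6d 44.
m1: inner = H(29 07 2e e1 cb f3 2f) = 2c; tag = H(43 6d 44 2c) = 20
m2: inner = H(29 07 2e 69 35 3c 23) = 5b; tag = H(43 6d 44 5b) = 4f ← matches
m3: inner = H(29 07 2e 06 37 b8 ab) = fe; tag = H(43 6d 44 fe) = f2
m4: inner = H(29 07 2e cf 57 b9 06) = 43; tag = H(43 6d 44 43) = 37

2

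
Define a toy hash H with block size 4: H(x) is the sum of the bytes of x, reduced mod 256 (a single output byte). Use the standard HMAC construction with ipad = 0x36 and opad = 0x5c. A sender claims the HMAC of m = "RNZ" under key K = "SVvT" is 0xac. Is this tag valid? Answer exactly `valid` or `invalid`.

valid

Key "SVvT" = 53 56 76 54 is exactly B = 4 bytes: K' = 53 56 76 54.
K' ⊕ ipad = 65 60 40 62; K' ⊕ opad = 0f 0a 2a 08.
Inner hash: sum = 101+96+64+98+82+78+90 = 609; mod 256 = 97 → 61.
Outer hash (recomputed tag): sum = 15+10+42+8+97 = 172 → ac.
Recomputed tag = ac; claimed = ac → match.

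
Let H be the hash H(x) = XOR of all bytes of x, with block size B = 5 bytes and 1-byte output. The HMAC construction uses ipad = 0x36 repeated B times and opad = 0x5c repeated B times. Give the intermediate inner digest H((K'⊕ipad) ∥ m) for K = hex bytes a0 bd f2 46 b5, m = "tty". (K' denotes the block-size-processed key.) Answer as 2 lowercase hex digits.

53

Key hex bytes a0 bd f2 46 b5 is exactly B = 5 bytes: K' = a0 bd f2 46 b5.
K' ⊕ ipad = 96 8b c4 70 83.
Inner input = 96 8b c4 70 83 ∥ 74 74 79.
Inner hash: XOR 96⊕8b⊕c4⊕70⊕83⊕74⊕74⊕79 = 53.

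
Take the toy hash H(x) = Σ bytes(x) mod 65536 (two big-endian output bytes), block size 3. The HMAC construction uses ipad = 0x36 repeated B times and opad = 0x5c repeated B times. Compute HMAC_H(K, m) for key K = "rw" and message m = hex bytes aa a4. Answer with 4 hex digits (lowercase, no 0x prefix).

00c0

Key "rw" = 72 77 is 2 bytes ≤ B = 3; zero-pad to 3 bytes: K' = 72 77 00.
K' ⊕ ipad = 44 41 36.  K' ⊕ opad = 2e 2b 5c.
Inner input = (K'⊕ipad) ∥ m = 44 41 36 ∥ aa a4.
Inner hash: sum = 68+65+54+170+164 = 521 → 02 09.
Outer input = (K'⊕opad) ∥ inner = 2e 2b 5c ∥ 02 09.
Outer hash (tag): sum = 46+43+92+2+9 = 192 → 00 c0.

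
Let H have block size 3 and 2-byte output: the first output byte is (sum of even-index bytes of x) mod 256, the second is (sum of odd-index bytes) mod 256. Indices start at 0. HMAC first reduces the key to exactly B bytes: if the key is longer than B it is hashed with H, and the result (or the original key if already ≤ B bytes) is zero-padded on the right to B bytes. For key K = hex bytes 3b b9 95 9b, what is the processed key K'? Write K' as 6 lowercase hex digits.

d05400

|K| = 4 > B = 3, so first hash the key.
H(K): even-index sum = 208 mod 256 = 208; odd-index sum = 340 mod 256 = 84 → d0 54.
Zero-pad H(K) = d0 54 to 3 bytes: K' = d0 54 00.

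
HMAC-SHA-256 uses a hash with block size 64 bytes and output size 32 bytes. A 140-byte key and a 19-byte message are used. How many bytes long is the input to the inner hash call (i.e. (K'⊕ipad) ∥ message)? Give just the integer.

83

Key is 140 > 64 bytes, so it is hashed to 32 bytes then zero-padded to 64: |K'| = 64.
Inner input = (K'⊕ipad) ∥ m → 64 + 19 = 83 bytes.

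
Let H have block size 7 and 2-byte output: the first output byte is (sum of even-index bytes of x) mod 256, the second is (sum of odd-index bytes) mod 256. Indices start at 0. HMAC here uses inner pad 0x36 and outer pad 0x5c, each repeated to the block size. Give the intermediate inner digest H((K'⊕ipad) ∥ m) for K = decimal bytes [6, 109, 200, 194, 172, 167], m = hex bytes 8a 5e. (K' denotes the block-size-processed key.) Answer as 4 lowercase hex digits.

5c6a

Key decimal bytes [6, 109, 200, 194, 172, 167] = 06 6d c8 c2 ac a7 is 6 bytes ≤ B = 7; zero-pad to 7 bytes: K' = 06 6d c8 c2 ac a7 00.
K' ⊕ ipad = 30 5b fe f4 9a 91 36.
Inner input = 30 5b fe f4 9a 91 36 ∥ 8a 5e.
Inner hash: even-index sum = 604 mod 256 = 92; odd-index sum = 618 mod 256 = 106 → 5c 6a.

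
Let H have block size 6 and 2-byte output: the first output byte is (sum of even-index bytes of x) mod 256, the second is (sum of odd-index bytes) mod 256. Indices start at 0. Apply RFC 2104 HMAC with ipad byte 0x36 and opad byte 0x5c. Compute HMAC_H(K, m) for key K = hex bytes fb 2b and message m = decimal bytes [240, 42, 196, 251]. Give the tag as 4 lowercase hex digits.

Key hex bytes fb 2b is 2 bytes ≤ B = 6; zero-pad to 6 bytes: K' = fb 2b 00 00 00 00.
K' ⊕ ipad = cd 1d 36 36 36 36.  K' ⊕ opad = a7 77 5c 5c 5c 5c.
Inner input = (K'⊕ipad) ∥ m = cd 1d 36 36 36 36 ∥ f0 2a c4 fb.
Inner hash: even-index sum = 749 mod 256 = 237; odd-index sum = 430 mod 256 = 174 → ed ae.
Outer input = (K'⊕opad) ∥ inner = a7 77 5c 5c 5c 5c ∥ ed ae.
Outer hash (tag): even-index sum = 588 mod 256 = 76; odd-index sum = 477 mod 256 = 221 → 4c dd.

4cdd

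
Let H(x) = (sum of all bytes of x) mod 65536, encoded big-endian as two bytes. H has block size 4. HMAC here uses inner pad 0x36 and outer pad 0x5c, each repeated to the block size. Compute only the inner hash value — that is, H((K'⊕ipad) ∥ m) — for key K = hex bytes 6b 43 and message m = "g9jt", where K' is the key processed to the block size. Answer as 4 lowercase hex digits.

02bc

Key hex bytes 6b 43 is 2 bytes ≤ B = 4; zero-pad to 4 bytes: K' = 6b 43 00 00.
K' ⊕ ipad = 5d 75 36 36.
Inner input = 5d 75 36 36 ∥ 67 39 6a 74.
Inner hash: sum = 93+117+54+54+103+57+106+116 = 700 → 02 bc.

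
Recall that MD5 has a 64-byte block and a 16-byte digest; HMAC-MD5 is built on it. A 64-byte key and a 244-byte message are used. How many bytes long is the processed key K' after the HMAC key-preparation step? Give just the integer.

64

Key is 64 ≤ 64 bytes, zero-padded: |K'| = 64.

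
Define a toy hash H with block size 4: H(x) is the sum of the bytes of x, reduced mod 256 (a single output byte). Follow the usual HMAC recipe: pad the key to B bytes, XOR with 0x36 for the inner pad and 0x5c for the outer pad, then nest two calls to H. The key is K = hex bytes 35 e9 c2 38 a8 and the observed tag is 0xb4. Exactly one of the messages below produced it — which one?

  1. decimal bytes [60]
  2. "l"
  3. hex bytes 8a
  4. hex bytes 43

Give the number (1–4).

2

Key hex bytes 35 e9 c2 38 a8 is 5 bytes > B = 4, so hash it first: H(key) = c0, then zero-pad to 4 bytes: K' = c0 00 00 00.
K' ⊕ ipad = f6 36 36 36; K' ⊕ opad = 9c 5c 5c 5c.
m1: inner = H(f6 36 36 36 3c) = d4; tag = H(9c 5c 5c 5c d4) = 84
m2: inner = H(f6 36 36 36 6c) = 04; tag = H(9c 5c 5c 5c 04) = b4 ← matches
m3: inner = H(f6 36 36 36 8a) = 22; tag = H(9c 5c 5c 5c 22) = d2
m4: inner = H(f6 36 36 36 43) = db; tag = H(9c 5c 5c 5c db) = 8b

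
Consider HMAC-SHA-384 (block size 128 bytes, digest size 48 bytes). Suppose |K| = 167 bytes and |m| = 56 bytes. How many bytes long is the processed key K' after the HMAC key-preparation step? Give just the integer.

Key is 167 > 128 bytes, so it is hashed to 48 bytes then zero-padded to 128: |K'| = 128.

128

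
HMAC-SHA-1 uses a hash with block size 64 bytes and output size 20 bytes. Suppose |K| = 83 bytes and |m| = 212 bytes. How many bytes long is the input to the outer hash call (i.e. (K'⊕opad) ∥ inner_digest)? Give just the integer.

84

Key is 83 > 64 bytes, so it is hashed to 20 bytes then zero-padded to 64: |K'| = 64.
Outer input = (K'⊕opad) ∥ H(inner) → 64 + 20 = 84 bytes.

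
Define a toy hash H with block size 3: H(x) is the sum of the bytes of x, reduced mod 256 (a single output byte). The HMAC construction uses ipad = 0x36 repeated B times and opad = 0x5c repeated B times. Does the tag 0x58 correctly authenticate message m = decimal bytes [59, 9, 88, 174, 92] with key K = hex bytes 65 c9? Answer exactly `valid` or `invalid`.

valid

Key hex bytes 65 c9 is 2 bytes ≤ B = 3; zero-pad to 3 bytes: K' = 65 c9 00.
K' ⊕ ipad = 53 ff 36; K' ⊕ opad = 39 95 5c.
Inner hash: sum = 83+255+54+59+9+88+174+92 = 814; mod 256 = 46 → 2e.
Outer hash (recomputed tag): sum = 57+149+92+46 = 344; mod 256 = 88 → 58.
Recomputed tag = 58; claimed = 58 → match.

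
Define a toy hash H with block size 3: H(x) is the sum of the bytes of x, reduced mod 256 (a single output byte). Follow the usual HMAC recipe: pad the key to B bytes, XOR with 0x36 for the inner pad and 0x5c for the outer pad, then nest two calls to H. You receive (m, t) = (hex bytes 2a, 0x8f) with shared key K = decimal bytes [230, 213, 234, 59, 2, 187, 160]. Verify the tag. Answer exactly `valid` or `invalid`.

Key decimal bytes [230, 213, 234, 59, 2, 187, 160] = e6 d5 ea 3b 02 bb a0 is 7 bytes > B = 3, so hash it first: H(key) = 3d, then zero-pad to 3 bytes: K' = 3d 00 00.
K' ⊕ ipad = 0b 36 36; K' ⊕ opad = 61 5c 5c.
Inner hash: sum = 11+54+54+42 = 161 → a1.
Outer hash (recomputed tag): sum = 97+92+92+161 = 442; mod 256 = 186 → ba.
Recomputed tag = ba; claimed = 8f → mismatch.

invalid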